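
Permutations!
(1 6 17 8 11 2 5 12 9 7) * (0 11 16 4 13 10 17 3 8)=(0 11 2 5 12 9 7 1 6 3 8 16 4 13 10 17)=[11, 6, 5, 8, 13, 12, 3, 1, 16, 7, 17, 2, 9, 10, 14, 15, 4, 0]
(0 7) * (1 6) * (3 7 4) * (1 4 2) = (0 2 1 6 4 3 7) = [2, 6, 1, 7, 3, 5, 4, 0]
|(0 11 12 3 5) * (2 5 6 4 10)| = |(0 11 12 3 6 4 10 2 5)| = 9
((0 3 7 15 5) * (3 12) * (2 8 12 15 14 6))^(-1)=((0 15 5)(2 8 12 3 7 14 6))^(-1)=(0 5 15)(2 6 14 7 3 12 8)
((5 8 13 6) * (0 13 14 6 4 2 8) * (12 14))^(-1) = ((0 13 4 2 8 12 14 6 5))^(-1) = (0 5 6 14 12 8 2 4 13)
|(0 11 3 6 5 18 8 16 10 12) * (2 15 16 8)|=11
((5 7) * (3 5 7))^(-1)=((7)(3 5))^(-1)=(7)(3 5)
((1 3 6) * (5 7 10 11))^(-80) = (11)(1 3 6)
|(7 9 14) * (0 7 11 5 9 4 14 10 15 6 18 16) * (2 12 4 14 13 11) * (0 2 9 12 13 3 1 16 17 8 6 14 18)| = |(0 7 18 17 8 6)(1 16 2 13 11 5 12 4 3)(9 10 15 14)| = 36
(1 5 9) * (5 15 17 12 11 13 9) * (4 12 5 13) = (1 15 17 5 13 9)(4 12 11) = [0, 15, 2, 3, 12, 13, 6, 7, 8, 1, 10, 4, 11, 9, 14, 17, 16, 5]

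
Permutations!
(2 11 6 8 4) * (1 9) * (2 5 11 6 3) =(1 9)(2 6 8 4 5 11 3) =[0, 9, 6, 2, 5, 11, 8, 7, 4, 1, 10, 3]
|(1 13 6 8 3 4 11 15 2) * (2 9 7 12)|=12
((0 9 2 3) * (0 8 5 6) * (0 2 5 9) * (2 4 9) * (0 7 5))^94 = (0 4 5)(2 3 8)(6 7 9)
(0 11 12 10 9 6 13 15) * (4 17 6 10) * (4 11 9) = (0 9 10 4 17 6 13 15)(11 12) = [9, 1, 2, 3, 17, 5, 13, 7, 8, 10, 4, 12, 11, 15, 14, 0, 16, 6]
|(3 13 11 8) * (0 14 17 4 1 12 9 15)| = 8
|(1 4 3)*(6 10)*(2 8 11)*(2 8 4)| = 4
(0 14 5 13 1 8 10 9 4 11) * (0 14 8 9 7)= (0 8 10 7)(1 9 4 11 14 5 13)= [8, 9, 2, 3, 11, 13, 6, 0, 10, 4, 7, 14, 12, 1, 5]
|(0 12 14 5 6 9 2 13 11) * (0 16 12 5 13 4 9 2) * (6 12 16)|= 10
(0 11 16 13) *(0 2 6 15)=(0 11 16 13 2 6 15)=[11, 1, 6, 3, 4, 5, 15, 7, 8, 9, 10, 16, 12, 2, 14, 0, 13]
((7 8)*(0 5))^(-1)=((0 5)(7 8))^(-1)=(0 5)(7 8)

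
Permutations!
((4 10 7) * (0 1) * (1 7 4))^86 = ((0 7 1)(4 10))^86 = (10)(0 1 7)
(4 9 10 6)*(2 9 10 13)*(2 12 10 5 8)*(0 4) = (0 4 5 8 2 9 13 12 10 6) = [4, 1, 9, 3, 5, 8, 0, 7, 2, 13, 6, 11, 10, 12]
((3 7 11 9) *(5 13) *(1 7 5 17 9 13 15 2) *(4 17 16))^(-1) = (1 2 15 5 3 9 17 4 16 13 11 7)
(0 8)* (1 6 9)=[8, 6, 2, 3, 4, 5, 9, 7, 0, 1]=(0 8)(1 6 9)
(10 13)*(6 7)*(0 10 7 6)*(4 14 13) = (0 10 4 14 13 7) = [10, 1, 2, 3, 14, 5, 6, 0, 8, 9, 4, 11, 12, 7, 13]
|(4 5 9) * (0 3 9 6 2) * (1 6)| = 8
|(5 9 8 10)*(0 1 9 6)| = |(0 1 9 8 10 5 6)| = 7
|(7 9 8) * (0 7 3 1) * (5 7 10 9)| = 6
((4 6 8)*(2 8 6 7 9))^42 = (2 4 9 8 7)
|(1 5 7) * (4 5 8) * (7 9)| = |(1 8 4 5 9 7)| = 6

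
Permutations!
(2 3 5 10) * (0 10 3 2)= [10, 1, 2, 5, 4, 3, 6, 7, 8, 9, 0]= (0 10)(3 5)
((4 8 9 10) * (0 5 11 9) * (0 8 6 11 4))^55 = ((0 5 4 6 11 9 10))^55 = (0 10 9 11 6 4 5)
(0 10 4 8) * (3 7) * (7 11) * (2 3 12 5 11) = (0 10 4 8)(2 3)(5 11 7 12) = [10, 1, 3, 2, 8, 11, 6, 12, 0, 9, 4, 7, 5]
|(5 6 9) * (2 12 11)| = 3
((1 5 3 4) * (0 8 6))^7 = (0 8 6)(1 4 3 5)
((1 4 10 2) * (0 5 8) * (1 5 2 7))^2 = (0 5)(1 10)(2 8)(4 7)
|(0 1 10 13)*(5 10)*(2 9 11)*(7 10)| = |(0 1 5 7 10 13)(2 9 11)| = 6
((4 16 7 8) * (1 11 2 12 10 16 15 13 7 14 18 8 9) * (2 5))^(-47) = (1 7 15 8 14 10 2 11 9 13 4 18 16 12 5)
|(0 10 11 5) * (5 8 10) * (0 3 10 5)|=|(3 10 11 8 5)|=5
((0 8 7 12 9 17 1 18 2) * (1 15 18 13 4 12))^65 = (0 4 18 1 17 8 12 2 13 15 7 9)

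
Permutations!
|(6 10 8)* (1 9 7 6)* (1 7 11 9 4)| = |(1 4)(6 10 8 7)(9 11)| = 4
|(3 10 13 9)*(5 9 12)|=6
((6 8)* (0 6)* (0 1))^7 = ((0 6 8 1))^7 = (0 1 8 6)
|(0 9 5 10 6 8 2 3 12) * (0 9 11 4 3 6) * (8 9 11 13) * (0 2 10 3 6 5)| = |(0 13 8 10 2 5 3 12 11 4 6 9)| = 12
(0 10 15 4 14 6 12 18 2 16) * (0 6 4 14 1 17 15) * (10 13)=(0 13 10)(1 17 15 14 4)(2 16 6 12 18)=[13, 17, 16, 3, 1, 5, 12, 7, 8, 9, 0, 11, 18, 10, 4, 14, 6, 15, 2]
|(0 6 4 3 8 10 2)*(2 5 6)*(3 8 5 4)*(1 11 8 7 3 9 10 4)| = 10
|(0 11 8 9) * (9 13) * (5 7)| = 10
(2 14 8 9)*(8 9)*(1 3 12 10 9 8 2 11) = (1 3 12 10 9 11)(2 14 8) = [0, 3, 14, 12, 4, 5, 6, 7, 2, 11, 9, 1, 10, 13, 8]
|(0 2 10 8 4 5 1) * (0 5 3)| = 6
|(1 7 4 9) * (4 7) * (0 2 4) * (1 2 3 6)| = 12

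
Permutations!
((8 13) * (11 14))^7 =((8 13)(11 14))^7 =(8 13)(11 14)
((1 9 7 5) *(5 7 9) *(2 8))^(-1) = ((9)(1 5)(2 8))^(-1) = (9)(1 5)(2 8)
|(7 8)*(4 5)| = |(4 5)(7 8)| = 2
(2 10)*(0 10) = (0 10 2) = [10, 1, 0, 3, 4, 5, 6, 7, 8, 9, 2]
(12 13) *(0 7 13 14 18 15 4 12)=(0 7 13)(4 12 14 18 15)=[7, 1, 2, 3, 12, 5, 6, 13, 8, 9, 10, 11, 14, 0, 18, 4, 16, 17, 15]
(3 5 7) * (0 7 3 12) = (0 7 12)(3 5) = [7, 1, 2, 5, 4, 3, 6, 12, 8, 9, 10, 11, 0]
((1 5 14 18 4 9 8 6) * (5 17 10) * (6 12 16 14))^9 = (1 6 5 10 17)(4 8 16 18 9 12 14)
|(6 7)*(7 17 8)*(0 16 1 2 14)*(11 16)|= |(0 11 16 1 2 14)(6 17 8 7)|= 12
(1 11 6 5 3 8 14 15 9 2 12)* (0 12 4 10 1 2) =[12, 11, 4, 8, 10, 3, 5, 7, 14, 0, 1, 6, 2, 13, 15, 9] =(0 12 2 4 10 1 11 6 5 3 8 14 15 9)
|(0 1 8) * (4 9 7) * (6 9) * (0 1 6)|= 10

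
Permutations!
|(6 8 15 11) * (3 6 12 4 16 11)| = |(3 6 8 15)(4 16 11 12)| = 4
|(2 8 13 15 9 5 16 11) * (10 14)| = |(2 8 13 15 9 5 16 11)(10 14)| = 8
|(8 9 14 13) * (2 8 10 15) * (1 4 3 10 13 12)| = |(1 4 3 10 15 2 8 9 14 12)| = 10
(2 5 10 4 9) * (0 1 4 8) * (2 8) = (0 1 4 9 8)(2 5 10) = [1, 4, 5, 3, 9, 10, 6, 7, 0, 8, 2]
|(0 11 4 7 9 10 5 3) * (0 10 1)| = 6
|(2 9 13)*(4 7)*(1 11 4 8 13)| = 8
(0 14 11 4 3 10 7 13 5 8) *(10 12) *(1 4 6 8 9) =(0 14 11 6 8)(1 4 3 12 10 7 13 5 9) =[14, 4, 2, 12, 3, 9, 8, 13, 0, 1, 7, 6, 10, 5, 11]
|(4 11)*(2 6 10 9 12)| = 10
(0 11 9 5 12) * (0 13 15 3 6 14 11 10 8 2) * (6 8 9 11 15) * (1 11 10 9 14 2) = (0 9 5 12 13 6 2)(1 11 10 14 15 3 8) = [9, 11, 0, 8, 4, 12, 2, 7, 1, 5, 14, 10, 13, 6, 15, 3]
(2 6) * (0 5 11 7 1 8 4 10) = (0 5 11 7 1 8 4 10)(2 6) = [5, 8, 6, 3, 10, 11, 2, 1, 4, 9, 0, 7]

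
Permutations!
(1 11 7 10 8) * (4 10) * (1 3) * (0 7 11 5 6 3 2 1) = (11)(0 7 4 10 8 2 1 5 6 3) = [7, 5, 1, 0, 10, 6, 3, 4, 2, 9, 8, 11]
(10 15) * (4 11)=(4 11)(10 15)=[0, 1, 2, 3, 11, 5, 6, 7, 8, 9, 15, 4, 12, 13, 14, 10]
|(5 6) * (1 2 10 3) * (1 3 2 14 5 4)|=|(1 14 5 6 4)(2 10)|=10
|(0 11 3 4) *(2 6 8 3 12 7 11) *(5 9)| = 6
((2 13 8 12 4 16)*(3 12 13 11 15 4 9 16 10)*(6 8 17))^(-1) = ((2 11 15 4 10 3 12 9 16)(6 8 13 17))^(-1) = (2 16 9 12 3 10 4 15 11)(6 17 13 8)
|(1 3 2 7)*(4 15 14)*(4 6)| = 4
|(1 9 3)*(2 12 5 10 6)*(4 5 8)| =|(1 9 3)(2 12 8 4 5 10 6)| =21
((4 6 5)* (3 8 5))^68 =((3 8 5 4 6))^68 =(3 4 8 6 5)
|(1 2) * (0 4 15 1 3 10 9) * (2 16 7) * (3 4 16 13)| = 11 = |(0 16 7 2 4 15 1 13 3 10 9)|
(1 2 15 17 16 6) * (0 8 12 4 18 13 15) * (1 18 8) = [1, 2, 0, 3, 8, 5, 18, 7, 12, 9, 10, 11, 4, 15, 14, 17, 6, 16, 13] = (0 1 2)(4 8 12)(6 18 13 15 17 16)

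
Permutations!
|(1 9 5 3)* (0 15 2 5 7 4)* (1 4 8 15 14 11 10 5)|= |(0 14 11 10 5 3 4)(1 9 7 8 15 2)|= 42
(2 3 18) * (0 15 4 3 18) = (0 15 4 3)(2 18) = [15, 1, 18, 0, 3, 5, 6, 7, 8, 9, 10, 11, 12, 13, 14, 4, 16, 17, 2]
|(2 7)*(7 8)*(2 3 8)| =3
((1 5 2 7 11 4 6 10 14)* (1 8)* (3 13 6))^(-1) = ((1 5 2 7 11 4 3 13 6 10 14 8))^(-1) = (1 8 14 10 6 13 3 4 11 7 2 5)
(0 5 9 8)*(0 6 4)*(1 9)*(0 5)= (1 9 8 6 4 5)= [0, 9, 2, 3, 5, 1, 4, 7, 6, 8]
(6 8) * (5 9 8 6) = (5 9 8) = [0, 1, 2, 3, 4, 9, 6, 7, 5, 8]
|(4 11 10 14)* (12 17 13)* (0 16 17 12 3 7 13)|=12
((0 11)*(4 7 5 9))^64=(11)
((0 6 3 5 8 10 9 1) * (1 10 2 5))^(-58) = ((0 6 3 1)(2 5 8)(9 10))^(-58) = (10)(0 3)(1 6)(2 8 5)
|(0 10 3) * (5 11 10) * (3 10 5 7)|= 6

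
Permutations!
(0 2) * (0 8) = [2, 1, 8, 3, 4, 5, 6, 7, 0] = (0 2 8)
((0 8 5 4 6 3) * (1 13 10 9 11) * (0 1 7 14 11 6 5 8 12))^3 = ((0 12)(1 13 10 9 6 3)(4 5)(7 14 11))^3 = (14)(0 12)(1 9)(3 10)(4 5)(6 13)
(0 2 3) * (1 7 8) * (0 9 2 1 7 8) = [1, 8, 3, 9, 4, 5, 6, 0, 7, 2] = (0 1 8 7)(2 3 9)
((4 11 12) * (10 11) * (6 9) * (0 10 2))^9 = ((0 10 11 12 4 2)(6 9))^9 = (0 12)(2 11)(4 10)(6 9)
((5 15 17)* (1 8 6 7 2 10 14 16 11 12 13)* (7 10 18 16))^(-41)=((1 8 6 10 14 7 2 18 16 11 12 13)(5 15 17))^(-41)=(1 18 6 11 14 13 2 8 16 10 12 7)(5 15 17)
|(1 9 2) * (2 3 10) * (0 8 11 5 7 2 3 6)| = |(0 8 11 5 7 2 1 9 6)(3 10)| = 18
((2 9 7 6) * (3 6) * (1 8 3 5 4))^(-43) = ((1 8 3 6 2 9 7 5 4))^(-43) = (1 3 2 7 4 8 6 9 5)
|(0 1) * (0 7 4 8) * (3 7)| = 6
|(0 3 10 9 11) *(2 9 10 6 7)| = |(0 3 6 7 2 9 11)| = 7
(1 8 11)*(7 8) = [0, 7, 2, 3, 4, 5, 6, 8, 11, 9, 10, 1] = (1 7 8 11)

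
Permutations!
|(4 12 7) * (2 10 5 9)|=12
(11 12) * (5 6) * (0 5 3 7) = (0 5 6 3 7)(11 12) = [5, 1, 2, 7, 4, 6, 3, 0, 8, 9, 10, 12, 11]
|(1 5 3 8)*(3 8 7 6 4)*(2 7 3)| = |(1 5 8)(2 7 6 4)| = 12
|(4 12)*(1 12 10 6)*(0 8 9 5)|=|(0 8 9 5)(1 12 4 10 6)|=20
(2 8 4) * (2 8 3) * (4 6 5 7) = (2 3)(4 8 6 5 7) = [0, 1, 3, 2, 8, 7, 5, 4, 6]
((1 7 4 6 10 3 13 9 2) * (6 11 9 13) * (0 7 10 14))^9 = (0 6 10 2 11 7 14 3 1 9 4) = ((0 7 4 11 9 2 1 10 3 6 14))^9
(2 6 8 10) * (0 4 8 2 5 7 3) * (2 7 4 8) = (0 8 10 5 4 2 6 7 3) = [8, 1, 6, 0, 2, 4, 7, 3, 10, 9, 5]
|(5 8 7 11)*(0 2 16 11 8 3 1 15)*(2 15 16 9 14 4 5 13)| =10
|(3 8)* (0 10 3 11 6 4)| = |(0 10 3 8 11 6 4)| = 7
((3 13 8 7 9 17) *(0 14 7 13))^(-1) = ((0 14 7 9 17 3)(8 13))^(-1) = (0 3 17 9 7 14)(8 13)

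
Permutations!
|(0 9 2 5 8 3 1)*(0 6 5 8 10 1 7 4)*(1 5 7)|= |(0 9 2 8 3 1 6 7 4)(5 10)|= 18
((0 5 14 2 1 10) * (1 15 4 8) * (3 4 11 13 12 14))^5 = ((0 5 3 4 8 1 10)(2 15 11 13 12 14))^5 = (0 1 4 5 10 8 3)(2 14 12 13 11 15)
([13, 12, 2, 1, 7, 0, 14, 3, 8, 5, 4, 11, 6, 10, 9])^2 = [10, 6, 2, 12, 3, 13, 9, 1, 8, 0, 7, 11, 14, 4, 5]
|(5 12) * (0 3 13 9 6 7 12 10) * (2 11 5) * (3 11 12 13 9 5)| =|(0 11 3 9 6 7 13 5 10)(2 12)| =18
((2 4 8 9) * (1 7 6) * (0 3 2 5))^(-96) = ((0 3 2 4 8 9 5)(1 7 6))^(-96) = (0 2 8 5 3 4 9)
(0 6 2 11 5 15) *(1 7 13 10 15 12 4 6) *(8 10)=[1, 7, 11, 3, 6, 12, 2, 13, 10, 9, 15, 5, 4, 8, 14, 0]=(0 1 7 13 8 10 15)(2 11 5 12 4 6)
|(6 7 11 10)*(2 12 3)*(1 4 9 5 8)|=60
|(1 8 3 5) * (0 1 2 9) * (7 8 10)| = 9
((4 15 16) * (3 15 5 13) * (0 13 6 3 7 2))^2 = (0 7)(2 13)(3 16 5)(4 6 15)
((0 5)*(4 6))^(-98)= (6)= ((0 5)(4 6))^(-98)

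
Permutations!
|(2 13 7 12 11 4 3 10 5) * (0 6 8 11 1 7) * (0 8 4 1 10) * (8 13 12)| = 4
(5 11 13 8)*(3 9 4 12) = (3 9 4 12)(5 11 13 8) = [0, 1, 2, 9, 12, 11, 6, 7, 5, 4, 10, 13, 3, 8]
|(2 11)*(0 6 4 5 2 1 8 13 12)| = |(0 6 4 5 2 11 1 8 13 12)| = 10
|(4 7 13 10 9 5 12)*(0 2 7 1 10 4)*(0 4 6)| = |(0 2 7 13 6)(1 10 9 5 12 4)| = 30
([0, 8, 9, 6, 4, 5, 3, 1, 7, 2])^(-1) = [0, 7, 9, 6, 4, 5, 3, 8, 1, 2]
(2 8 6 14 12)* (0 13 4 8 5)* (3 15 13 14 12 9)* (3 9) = (0 14 3 15 13 4 8 6 12 2 5) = [14, 1, 5, 15, 8, 0, 12, 7, 6, 9, 10, 11, 2, 4, 3, 13]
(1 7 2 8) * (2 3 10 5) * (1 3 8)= (1 7 8 3 10 5 2)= [0, 7, 1, 10, 4, 2, 6, 8, 3, 9, 5]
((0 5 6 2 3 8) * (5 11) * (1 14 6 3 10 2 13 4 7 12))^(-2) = (0 3 11 8 5)(1 7 13 14 12 4 6) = ((0 11 5 3 8)(1 14 6 13 4 7 12)(2 10))^(-2)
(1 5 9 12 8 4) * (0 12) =(0 12 8 4 1 5 9) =[12, 5, 2, 3, 1, 9, 6, 7, 4, 0, 10, 11, 8]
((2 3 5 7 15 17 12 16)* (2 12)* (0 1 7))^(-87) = ((0 1 7 15 17 2 3 5)(12 16))^(-87) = (0 1 7 15 17 2 3 5)(12 16)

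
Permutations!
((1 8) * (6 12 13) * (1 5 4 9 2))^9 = ((1 8 5 4 9 2)(6 12 13))^9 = (13)(1 4)(2 5)(8 9)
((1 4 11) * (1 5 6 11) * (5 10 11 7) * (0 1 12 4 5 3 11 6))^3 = (3 6 11 7 10)(4 12)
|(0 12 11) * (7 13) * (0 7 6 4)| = |(0 12 11 7 13 6 4)| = 7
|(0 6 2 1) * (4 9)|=|(0 6 2 1)(4 9)|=4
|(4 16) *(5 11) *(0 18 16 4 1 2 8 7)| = |(0 18 16 1 2 8 7)(5 11)| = 14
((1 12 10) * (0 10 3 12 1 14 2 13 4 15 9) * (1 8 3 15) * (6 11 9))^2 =(0 14 13 1 3 15 11)(2 4 8 12 6 9 10)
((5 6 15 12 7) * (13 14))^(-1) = ((5 6 15 12 7)(13 14))^(-1) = (5 7 12 15 6)(13 14)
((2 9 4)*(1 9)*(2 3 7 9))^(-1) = ((1 2)(3 7 9 4))^(-1) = (1 2)(3 4 9 7)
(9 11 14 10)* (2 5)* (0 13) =(0 13)(2 5)(9 11 14 10) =[13, 1, 5, 3, 4, 2, 6, 7, 8, 11, 9, 14, 12, 0, 10]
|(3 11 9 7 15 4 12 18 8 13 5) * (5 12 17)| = |(3 11 9 7 15 4 17 5)(8 13 12 18)| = 8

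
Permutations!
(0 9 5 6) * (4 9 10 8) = [10, 1, 2, 3, 9, 6, 0, 7, 4, 5, 8] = (0 10 8 4 9 5 6)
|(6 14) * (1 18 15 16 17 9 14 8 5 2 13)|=12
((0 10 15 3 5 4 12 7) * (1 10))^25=(0 12 5 15 1 7 4 3 10)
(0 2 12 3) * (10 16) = [2, 1, 12, 0, 4, 5, 6, 7, 8, 9, 16, 11, 3, 13, 14, 15, 10] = (0 2 12 3)(10 16)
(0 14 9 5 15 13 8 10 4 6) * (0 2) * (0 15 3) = [14, 1, 15, 0, 6, 3, 2, 7, 10, 5, 4, 11, 12, 8, 9, 13] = (0 14 9 5 3)(2 15 13 8 10 4 6)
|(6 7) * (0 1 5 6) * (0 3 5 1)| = |(3 5 6 7)| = 4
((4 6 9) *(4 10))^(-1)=(4 10 9 6)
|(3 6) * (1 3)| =|(1 3 6)| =3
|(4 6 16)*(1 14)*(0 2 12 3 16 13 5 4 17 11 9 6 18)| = 26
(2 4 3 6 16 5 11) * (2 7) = (2 4 3 6 16 5 11 7) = [0, 1, 4, 6, 3, 11, 16, 2, 8, 9, 10, 7, 12, 13, 14, 15, 5]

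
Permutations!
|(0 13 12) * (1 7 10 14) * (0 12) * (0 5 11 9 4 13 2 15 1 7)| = |(0 2 15 1)(4 13 5 11 9)(7 10 14)| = 60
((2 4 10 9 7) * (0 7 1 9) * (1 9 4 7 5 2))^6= (0 10 4 1 7 2 5)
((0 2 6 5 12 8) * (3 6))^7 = ((0 2 3 6 5 12 8))^7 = (12)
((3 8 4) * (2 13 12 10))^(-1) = ((2 13 12 10)(3 8 4))^(-1) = (2 10 12 13)(3 4 8)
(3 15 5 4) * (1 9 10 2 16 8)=(1 9 10 2 16 8)(3 15 5 4)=[0, 9, 16, 15, 3, 4, 6, 7, 1, 10, 2, 11, 12, 13, 14, 5, 8]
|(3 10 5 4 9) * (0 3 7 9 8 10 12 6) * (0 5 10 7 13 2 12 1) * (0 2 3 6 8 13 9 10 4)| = |(0 6 5)(1 2 12 8 7 10 4 13 3)| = 9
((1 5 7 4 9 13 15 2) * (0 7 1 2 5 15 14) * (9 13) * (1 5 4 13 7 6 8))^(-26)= (0 6 8 1 15 4 7 13 14)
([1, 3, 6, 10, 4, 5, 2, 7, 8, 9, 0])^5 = (0 1 3 10)(2 6)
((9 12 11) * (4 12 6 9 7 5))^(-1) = (4 5 7 11 12)(6 9)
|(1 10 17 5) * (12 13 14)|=12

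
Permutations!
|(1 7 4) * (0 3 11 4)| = |(0 3 11 4 1 7)| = 6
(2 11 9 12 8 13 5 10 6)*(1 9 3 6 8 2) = (1 9 12 2 11 3 6)(5 10 8 13) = [0, 9, 11, 6, 4, 10, 1, 7, 13, 12, 8, 3, 2, 5]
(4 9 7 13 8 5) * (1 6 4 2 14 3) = (1 6 4 9 7 13 8 5 2 14 3) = [0, 6, 14, 1, 9, 2, 4, 13, 5, 7, 10, 11, 12, 8, 3]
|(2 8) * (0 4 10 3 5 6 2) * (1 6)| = |(0 4 10 3 5 1 6 2 8)| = 9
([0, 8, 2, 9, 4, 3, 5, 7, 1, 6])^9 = (1 8)(3 9 6 5)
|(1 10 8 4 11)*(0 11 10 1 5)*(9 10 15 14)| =6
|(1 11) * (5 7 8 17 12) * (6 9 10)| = |(1 11)(5 7 8 17 12)(6 9 10)| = 30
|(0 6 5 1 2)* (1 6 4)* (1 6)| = |(0 4 6 5 1 2)| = 6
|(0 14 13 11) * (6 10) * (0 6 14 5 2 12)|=|(0 5 2 12)(6 10 14 13 11)|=20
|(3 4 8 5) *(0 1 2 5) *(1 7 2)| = 7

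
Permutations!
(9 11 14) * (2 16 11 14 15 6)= (2 16 11 15 6)(9 14)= [0, 1, 16, 3, 4, 5, 2, 7, 8, 14, 10, 15, 12, 13, 9, 6, 11]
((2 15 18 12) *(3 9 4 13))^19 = ((2 15 18 12)(3 9 4 13))^19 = (2 12 18 15)(3 13 4 9)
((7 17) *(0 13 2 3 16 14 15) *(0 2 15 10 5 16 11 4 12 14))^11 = ((0 13 15 2 3 11 4 12 14 10 5 16)(7 17))^11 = (0 16 5 10 14 12 4 11 3 2 15 13)(7 17)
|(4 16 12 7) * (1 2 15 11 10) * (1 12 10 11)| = 15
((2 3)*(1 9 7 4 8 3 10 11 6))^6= (1 2 7 11 8)(3 9 10 4 6)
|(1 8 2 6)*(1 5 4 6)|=|(1 8 2)(4 6 5)|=3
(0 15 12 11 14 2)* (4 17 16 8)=(0 15 12 11 14 2)(4 17 16 8)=[15, 1, 0, 3, 17, 5, 6, 7, 4, 9, 10, 14, 11, 13, 2, 12, 8, 16]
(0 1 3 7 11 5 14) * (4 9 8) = [1, 3, 2, 7, 9, 14, 6, 11, 4, 8, 10, 5, 12, 13, 0] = (0 1 3 7 11 5 14)(4 9 8)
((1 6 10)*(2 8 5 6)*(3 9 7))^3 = (1 5)(2 6)(8 10)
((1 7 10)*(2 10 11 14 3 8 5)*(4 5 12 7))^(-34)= ((1 4 5 2 10)(3 8 12 7 11 14))^(-34)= (1 4 5 2 10)(3 12 11)(7 14 8)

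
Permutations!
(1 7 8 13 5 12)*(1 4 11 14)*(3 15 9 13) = (1 7 8 3 15 9 13 5 12 4 11 14) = [0, 7, 2, 15, 11, 12, 6, 8, 3, 13, 10, 14, 4, 5, 1, 9]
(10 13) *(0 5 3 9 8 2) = [5, 1, 0, 9, 4, 3, 6, 7, 2, 8, 13, 11, 12, 10] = (0 5 3 9 8 2)(10 13)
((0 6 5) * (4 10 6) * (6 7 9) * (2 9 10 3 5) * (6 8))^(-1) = ((0 4 3 5)(2 9 8 6)(7 10))^(-1) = (0 5 3 4)(2 6 8 9)(7 10)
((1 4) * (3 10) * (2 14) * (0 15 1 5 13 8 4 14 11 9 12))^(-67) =((0 15 1 14 2 11 9 12)(3 10)(4 5 13 8))^(-67) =(0 11 1 12 2 15 9 14)(3 10)(4 5 13 8)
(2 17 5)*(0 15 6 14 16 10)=(0 15 6 14 16 10)(2 17 5)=[15, 1, 17, 3, 4, 2, 14, 7, 8, 9, 0, 11, 12, 13, 16, 6, 10, 5]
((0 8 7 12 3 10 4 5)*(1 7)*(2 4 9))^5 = ((0 8 1 7 12 3 10 9 2 4 5))^5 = (0 3 5 12 4 7 2 1 9 8 10)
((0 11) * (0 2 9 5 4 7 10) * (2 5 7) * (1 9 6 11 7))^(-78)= (2 11 4 6 5)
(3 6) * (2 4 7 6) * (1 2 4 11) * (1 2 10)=(1 10)(2 11)(3 4 7 6)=[0, 10, 11, 4, 7, 5, 3, 6, 8, 9, 1, 2]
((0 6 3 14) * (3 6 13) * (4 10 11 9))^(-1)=(0 14 3 13)(4 9 11 10)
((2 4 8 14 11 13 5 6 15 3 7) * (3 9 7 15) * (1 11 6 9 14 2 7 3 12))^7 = (1 14 9 11 6 3 13 12 15 5)(2 4 8)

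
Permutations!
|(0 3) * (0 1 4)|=4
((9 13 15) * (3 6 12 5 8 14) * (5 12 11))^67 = ((3 6 11 5 8 14)(9 13 15))^67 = (3 6 11 5 8 14)(9 13 15)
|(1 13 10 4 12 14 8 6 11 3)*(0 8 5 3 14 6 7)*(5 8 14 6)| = 28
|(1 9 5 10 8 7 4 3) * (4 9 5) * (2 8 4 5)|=9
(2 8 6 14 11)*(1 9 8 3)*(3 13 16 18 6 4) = (1 9 8 4 3)(2 13 16 18 6 14 11) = [0, 9, 13, 1, 3, 5, 14, 7, 4, 8, 10, 2, 12, 16, 11, 15, 18, 17, 6]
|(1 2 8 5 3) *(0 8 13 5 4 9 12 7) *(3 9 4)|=10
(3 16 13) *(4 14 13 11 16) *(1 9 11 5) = (1 9 11 16 5)(3 4 14 13) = [0, 9, 2, 4, 14, 1, 6, 7, 8, 11, 10, 16, 12, 3, 13, 15, 5]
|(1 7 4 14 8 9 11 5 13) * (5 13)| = 8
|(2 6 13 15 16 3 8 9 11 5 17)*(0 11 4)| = |(0 11 5 17 2 6 13 15 16 3 8 9 4)| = 13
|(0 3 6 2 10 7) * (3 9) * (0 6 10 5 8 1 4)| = 11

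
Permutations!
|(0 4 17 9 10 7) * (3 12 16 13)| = |(0 4 17 9 10 7)(3 12 16 13)| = 12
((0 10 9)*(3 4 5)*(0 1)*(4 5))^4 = (10)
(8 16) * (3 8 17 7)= (3 8 16 17 7)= [0, 1, 2, 8, 4, 5, 6, 3, 16, 9, 10, 11, 12, 13, 14, 15, 17, 7]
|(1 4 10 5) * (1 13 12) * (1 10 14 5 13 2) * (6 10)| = |(1 4 14 5 2)(6 10 13 12)| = 20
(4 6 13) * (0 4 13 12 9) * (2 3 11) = (13)(0 4 6 12 9)(2 3 11) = [4, 1, 3, 11, 6, 5, 12, 7, 8, 0, 10, 2, 9, 13]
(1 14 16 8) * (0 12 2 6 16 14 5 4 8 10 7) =(0 12 2 6 16 10 7)(1 5 4 8) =[12, 5, 6, 3, 8, 4, 16, 0, 1, 9, 7, 11, 2, 13, 14, 15, 10]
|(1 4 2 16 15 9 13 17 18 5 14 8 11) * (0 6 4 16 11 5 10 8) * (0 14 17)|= 10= |(0 6 4 2 11 1 16 15 9 13)(5 17 18 10 8)|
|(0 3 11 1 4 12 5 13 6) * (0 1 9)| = 12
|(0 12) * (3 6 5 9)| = 4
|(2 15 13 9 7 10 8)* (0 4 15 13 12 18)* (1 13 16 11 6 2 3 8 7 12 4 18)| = |(0 18)(1 13 9 12)(2 16 11 6)(3 8)(4 15)(7 10)| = 4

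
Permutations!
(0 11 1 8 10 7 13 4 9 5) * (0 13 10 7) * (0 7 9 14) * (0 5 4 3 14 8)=(0 11 1)(3 14 5 13)(4 8 9)(7 10)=[11, 0, 2, 14, 8, 13, 6, 10, 9, 4, 7, 1, 12, 3, 5]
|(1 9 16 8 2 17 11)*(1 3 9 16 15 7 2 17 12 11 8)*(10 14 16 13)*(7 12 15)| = 70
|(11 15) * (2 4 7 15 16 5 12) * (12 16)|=6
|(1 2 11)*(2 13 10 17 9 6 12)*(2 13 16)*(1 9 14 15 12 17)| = |(1 16 2 11 9 6 17 14 15 12 13 10)| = 12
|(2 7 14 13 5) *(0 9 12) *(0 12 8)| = 15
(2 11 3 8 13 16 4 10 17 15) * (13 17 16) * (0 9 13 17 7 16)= [9, 1, 11, 8, 10, 5, 6, 16, 7, 13, 0, 3, 12, 17, 14, 2, 4, 15]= (0 9 13 17 15 2 11 3 8 7 16 4 10)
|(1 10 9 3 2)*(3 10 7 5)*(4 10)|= |(1 7 5 3 2)(4 10 9)|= 15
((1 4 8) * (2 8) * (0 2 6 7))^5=(0 6 1 2 7 4 8)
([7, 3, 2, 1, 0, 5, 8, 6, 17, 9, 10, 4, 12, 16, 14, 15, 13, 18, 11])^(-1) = [4, 3, 2, 1, 11, 5, 7, 0, 6, 9, 10, 18, 12, 16, 14, 15, 13, 8, 17]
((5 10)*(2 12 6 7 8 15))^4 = (2 8 6)(7 12 15)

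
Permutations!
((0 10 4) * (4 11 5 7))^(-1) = (0 4 7 5 11 10) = ((0 10 11 5 7 4))^(-1)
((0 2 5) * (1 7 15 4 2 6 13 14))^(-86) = ((0 6 13 14 1 7 15 4 2 5))^(-86) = (0 1 2 13 15)(4 6 7 5 14)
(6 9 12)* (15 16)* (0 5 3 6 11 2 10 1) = (0 5 3 6 9 12 11 2 10 1)(15 16) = [5, 0, 10, 6, 4, 3, 9, 7, 8, 12, 1, 2, 11, 13, 14, 16, 15]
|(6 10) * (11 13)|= |(6 10)(11 13)|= 2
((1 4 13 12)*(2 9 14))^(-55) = ((1 4 13 12)(2 9 14))^(-55) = (1 4 13 12)(2 14 9)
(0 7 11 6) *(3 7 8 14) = [8, 1, 2, 7, 4, 5, 0, 11, 14, 9, 10, 6, 12, 13, 3] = (0 8 14 3 7 11 6)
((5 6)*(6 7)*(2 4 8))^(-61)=(2 8 4)(5 6 7)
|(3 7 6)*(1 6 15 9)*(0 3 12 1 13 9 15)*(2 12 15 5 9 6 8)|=60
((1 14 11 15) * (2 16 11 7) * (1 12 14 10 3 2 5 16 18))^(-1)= ((1 10 3 2 18)(5 16 11 15 12 14 7))^(-1)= (1 18 2 3 10)(5 7 14 12 15 11 16)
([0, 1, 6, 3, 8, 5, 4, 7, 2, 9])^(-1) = [0, 1, 8, 3, 6, 5, 2, 7, 4, 9]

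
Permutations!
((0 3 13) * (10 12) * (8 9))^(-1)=(0 13 3)(8 9)(10 12)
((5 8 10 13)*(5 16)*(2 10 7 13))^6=((2 10)(5 8 7 13 16))^6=(5 8 7 13 16)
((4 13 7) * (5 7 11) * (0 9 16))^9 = ((0 9 16)(4 13 11 5 7))^9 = (16)(4 7 5 11 13)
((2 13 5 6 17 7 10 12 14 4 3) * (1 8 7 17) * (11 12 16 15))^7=(17)(1 12 6 11 5 15 13 16 2 10 3 7 4 8 14)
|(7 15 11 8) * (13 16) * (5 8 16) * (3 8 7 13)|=8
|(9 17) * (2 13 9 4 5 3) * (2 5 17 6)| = 4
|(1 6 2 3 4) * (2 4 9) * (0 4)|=12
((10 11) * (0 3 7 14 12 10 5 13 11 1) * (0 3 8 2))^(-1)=(0 2 8)(1 10 12 14 7 3)(5 11 13)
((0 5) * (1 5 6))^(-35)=((0 6 1 5))^(-35)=(0 6 1 5)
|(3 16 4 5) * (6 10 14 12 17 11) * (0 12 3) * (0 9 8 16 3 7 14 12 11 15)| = 70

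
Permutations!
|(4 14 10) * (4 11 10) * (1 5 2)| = |(1 5 2)(4 14)(10 11)| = 6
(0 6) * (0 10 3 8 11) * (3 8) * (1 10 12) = (0 6 12 1 10 8 11) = [6, 10, 2, 3, 4, 5, 12, 7, 11, 9, 8, 0, 1]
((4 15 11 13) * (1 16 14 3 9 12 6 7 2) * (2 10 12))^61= (1 16 14 3 9 2)(4 15 11 13)(6 7 10 12)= ((1 16 14 3 9 2)(4 15 11 13)(6 7 10 12))^61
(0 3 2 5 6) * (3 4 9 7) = (0 4 9 7 3 2 5 6) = [4, 1, 5, 2, 9, 6, 0, 3, 8, 7]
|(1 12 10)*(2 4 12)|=5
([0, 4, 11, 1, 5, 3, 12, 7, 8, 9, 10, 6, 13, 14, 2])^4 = (2 13 6)(11 14 12)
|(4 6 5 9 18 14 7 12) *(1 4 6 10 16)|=|(1 4 10 16)(5 9 18 14 7 12 6)|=28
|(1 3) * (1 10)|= 3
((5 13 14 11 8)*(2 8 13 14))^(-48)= ((2 8 5 14 11 13))^(-48)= (14)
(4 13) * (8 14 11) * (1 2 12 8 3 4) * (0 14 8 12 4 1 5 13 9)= [14, 2, 4, 1, 9, 13, 6, 7, 8, 0, 10, 3, 12, 5, 11]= (0 14 11 3 1 2 4 9)(5 13)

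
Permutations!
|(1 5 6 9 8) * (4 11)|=10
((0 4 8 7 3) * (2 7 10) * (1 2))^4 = (0 1)(2 4)(3 10)(7 8)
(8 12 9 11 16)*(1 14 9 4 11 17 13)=(1 14 9 17 13)(4 11 16 8 12)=[0, 14, 2, 3, 11, 5, 6, 7, 12, 17, 10, 16, 4, 1, 9, 15, 8, 13]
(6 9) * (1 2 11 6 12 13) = (1 2 11 6 9 12 13) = [0, 2, 11, 3, 4, 5, 9, 7, 8, 12, 10, 6, 13, 1]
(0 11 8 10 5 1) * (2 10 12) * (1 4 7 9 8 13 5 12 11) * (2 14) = (0 1)(2 10 12 14)(4 7 9 8 11 13 5) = [1, 0, 10, 3, 7, 4, 6, 9, 11, 8, 12, 13, 14, 5, 2]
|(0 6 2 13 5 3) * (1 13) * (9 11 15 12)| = 28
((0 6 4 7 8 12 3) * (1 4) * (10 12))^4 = (0 7 3 4 12 1 10 6 8)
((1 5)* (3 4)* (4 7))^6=(7)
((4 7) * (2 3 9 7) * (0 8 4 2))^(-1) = ((0 8 4)(2 3 9 7))^(-1) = (0 4 8)(2 7 9 3)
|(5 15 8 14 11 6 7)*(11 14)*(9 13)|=6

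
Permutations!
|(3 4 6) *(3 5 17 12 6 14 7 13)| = 20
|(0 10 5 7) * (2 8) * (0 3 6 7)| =|(0 10 5)(2 8)(3 6 7)| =6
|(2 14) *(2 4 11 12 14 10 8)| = |(2 10 8)(4 11 12 14)| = 12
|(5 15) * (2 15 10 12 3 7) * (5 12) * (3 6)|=6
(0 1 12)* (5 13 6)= (0 1 12)(5 13 6)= [1, 12, 2, 3, 4, 13, 5, 7, 8, 9, 10, 11, 0, 6]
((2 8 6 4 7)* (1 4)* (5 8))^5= (1 8 2 4 6 5 7)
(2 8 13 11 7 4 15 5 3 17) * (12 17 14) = (2 8 13 11 7 4 15 5 3 14 12 17) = [0, 1, 8, 14, 15, 3, 6, 4, 13, 9, 10, 7, 17, 11, 12, 5, 16, 2]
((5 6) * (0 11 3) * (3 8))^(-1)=((0 11 8 3)(5 6))^(-1)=(0 3 8 11)(5 6)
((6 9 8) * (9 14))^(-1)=(6 8 9 14)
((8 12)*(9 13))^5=(8 12)(9 13)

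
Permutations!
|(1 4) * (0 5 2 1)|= 5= |(0 5 2 1 4)|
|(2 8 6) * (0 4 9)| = 3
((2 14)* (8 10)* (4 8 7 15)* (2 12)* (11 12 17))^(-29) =((2 14 17 11 12)(4 8 10 7 15))^(-29) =(2 14 17 11 12)(4 8 10 7 15)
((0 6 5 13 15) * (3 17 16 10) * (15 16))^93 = (0 13 3)(5 10 15)(6 16 17)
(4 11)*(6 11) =[0, 1, 2, 3, 6, 5, 11, 7, 8, 9, 10, 4] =(4 6 11)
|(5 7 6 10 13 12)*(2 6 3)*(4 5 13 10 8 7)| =10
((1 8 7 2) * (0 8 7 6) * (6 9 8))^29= (0 6)(1 2 7)(8 9)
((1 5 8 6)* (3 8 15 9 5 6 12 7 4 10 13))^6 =(15)(3 13 10 4 7 12 8)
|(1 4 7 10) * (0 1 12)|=|(0 1 4 7 10 12)|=6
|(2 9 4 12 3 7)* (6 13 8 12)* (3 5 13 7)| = 20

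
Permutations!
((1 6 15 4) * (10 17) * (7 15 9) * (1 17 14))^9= ((1 6 9 7 15 4 17 10 14))^9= (17)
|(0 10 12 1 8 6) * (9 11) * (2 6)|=|(0 10 12 1 8 2 6)(9 11)|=14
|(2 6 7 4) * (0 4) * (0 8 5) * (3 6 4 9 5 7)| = 6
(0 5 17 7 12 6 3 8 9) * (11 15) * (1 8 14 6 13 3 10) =[5, 8, 2, 14, 4, 17, 10, 12, 9, 0, 1, 15, 13, 3, 6, 11, 16, 7] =(0 5 17 7 12 13 3 14 6 10 1 8 9)(11 15)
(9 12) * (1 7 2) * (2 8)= (1 7 8 2)(9 12)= [0, 7, 1, 3, 4, 5, 6, 8, 2, 12, 10, 11, 9]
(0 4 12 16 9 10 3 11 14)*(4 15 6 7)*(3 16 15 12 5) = [12, 1, 2, 11, 5, 3, 7, 4, 8, 10, 16, 14, 15, 13, 0, 6, 9] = (0 12 15 6 7 4 5 3 11 14)(9 10 16)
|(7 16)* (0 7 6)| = 4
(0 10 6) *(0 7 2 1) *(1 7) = (0 10 6 1)(2 7) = [10, 0, 7, 3, 4, 5, 1, 2, 8, 9, 6]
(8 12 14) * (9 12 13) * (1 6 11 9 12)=(1 6 11 9)(8 13 12 14)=[0, 6, 2, 3, 4, 5, 11, 7, 13, 1, 10, 9, 14, 12, 8]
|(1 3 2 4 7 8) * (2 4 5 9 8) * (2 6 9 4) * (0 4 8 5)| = |(0 4 7 6 9 5 8 1 3 2)| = 10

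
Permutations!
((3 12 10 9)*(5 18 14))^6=((3 12 10 9)(5 18 14))^6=(18)(3 10)(9 12)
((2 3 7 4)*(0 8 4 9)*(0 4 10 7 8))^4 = (2 7 3 9 8 4 10)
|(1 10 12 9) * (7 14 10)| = |(1 7 14 10 12 9)| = 6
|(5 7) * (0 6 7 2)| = |(0 6 7 5 2)| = 5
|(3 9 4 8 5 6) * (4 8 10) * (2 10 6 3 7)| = 20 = |(2 10 4 6 7)(3 9 8 5)|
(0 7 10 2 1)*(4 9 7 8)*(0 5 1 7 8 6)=(0 6)(1 5)(2 7 10)(4 9 8)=[6, 5, 7, 3, 9, 1, 0, 10, 4, 8, 2]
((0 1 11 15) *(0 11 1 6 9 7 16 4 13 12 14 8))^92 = (0 9 16 13 14)(4 12 8 6 7)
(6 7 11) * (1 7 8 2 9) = (1 7 11 6 8 2 9) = [0, 7, 9, 3, 4, 5, 8, 11, 2, 1, 10, 6]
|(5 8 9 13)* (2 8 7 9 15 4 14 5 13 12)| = |(2 8 15 4 14 5 7 9 12)| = 9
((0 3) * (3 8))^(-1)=(0 3 8)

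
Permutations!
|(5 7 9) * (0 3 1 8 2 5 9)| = |(9)(0 3 1 8 2 5 7)| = 7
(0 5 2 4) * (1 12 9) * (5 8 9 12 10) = (12)(0 8 9 1 10 5 2 4) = [8, 10, 4, 3, 0, 2, 6, 7, 9, 1, 5, 11, 12]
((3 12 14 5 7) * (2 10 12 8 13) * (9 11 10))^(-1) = (2 13 8 3 7 5 14 12 10 11 9)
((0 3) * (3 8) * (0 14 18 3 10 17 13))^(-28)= ((0 8 10 17 13)(3 14 18))^(-28)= (0 10 13 8 17)(3 18 14)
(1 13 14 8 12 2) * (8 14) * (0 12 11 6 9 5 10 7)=(14)(0 12 2 1 13 8 11 6 9 5 10 7)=[12, 13, 1, 3, 4, 10, 9, 0, 11, 5, 7, 6, 2, 8, 14]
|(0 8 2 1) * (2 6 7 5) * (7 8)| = |(0 7 5 2 1)(6 8)| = 10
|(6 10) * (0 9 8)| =6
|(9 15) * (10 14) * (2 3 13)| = |(2 3 13)(9 15)(10 14)| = 6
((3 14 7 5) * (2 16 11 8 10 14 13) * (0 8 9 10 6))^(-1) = ((0 8 6)(2 16 11 9 10 14 7 5 3 13))^(-1) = (0 6 8)(2 13 3 5 7 14 10 9 11 16)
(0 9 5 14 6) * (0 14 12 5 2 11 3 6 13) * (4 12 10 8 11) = (0 9 2 4 12 5 10 8 11 3 6 14 13) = [9, 1, 4, 6, 12, 10, 14, 7, 11, 2, 8, 3, 5, 0, 13]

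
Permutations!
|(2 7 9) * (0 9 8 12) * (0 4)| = |(0 9 2 7 8 12 4)| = 7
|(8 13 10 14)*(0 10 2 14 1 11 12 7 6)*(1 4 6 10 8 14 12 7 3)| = |(14)(0 8 13 2 12 3 1 11 7 10 4 6)| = 12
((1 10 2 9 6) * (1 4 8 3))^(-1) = (1 3 8 4 6 9 2 10)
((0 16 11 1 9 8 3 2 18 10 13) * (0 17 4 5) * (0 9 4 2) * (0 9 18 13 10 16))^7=(1 4 5 18 16 11)(2 13 17)(3 9 8)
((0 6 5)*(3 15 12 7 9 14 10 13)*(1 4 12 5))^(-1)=(0 5 15 3 13 10 14 9 7 12 4 1 6)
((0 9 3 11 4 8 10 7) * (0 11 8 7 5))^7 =(0 9 3 8 10 5)(4 7 11)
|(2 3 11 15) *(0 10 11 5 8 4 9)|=|(0 10 11 15 2 3 5 8 4 9)|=10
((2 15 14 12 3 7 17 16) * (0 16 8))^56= (0 3 2 17 14)(7 15 8 12 16)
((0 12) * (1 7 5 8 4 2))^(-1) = ((0 12)(1 7 5 8 4 2))^(-1) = (0 12)(1 2 4 8 5 7)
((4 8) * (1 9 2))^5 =((1 9 2)(4 8))^5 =(1 2 9)(4 8)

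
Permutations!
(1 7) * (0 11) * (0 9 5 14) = [11, 7, 2, 3, 4, 14, 6, 1, 8, 5, 10, 9, 12, 13, 0] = (0 11 9 5 14)(1 7)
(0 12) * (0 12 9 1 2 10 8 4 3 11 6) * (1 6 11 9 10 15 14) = (0 10 8 4 3 9 6)(1 2 15 14) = [10, 2, 15, 9, 3, 5, 0, 7, 4, 6, 8, 11, 12, 13, 1, 14]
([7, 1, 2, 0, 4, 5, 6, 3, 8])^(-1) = [3, 1, 2, 7, 4, 5, 6, 0, 8]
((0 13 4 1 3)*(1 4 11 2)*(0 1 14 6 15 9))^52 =(0 14)(2 9)(6 13)(11 15)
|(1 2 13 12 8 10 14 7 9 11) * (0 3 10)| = 12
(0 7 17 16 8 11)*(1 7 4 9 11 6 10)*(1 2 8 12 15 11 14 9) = (0 4 1 7 17 16 12 15 11)(2 8 6 10)(9 14) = [4, 7, 8, 3, 1, 5, 10, 17, 6, 14, 2, 0, 15, 13, 9, 11, 12, 16]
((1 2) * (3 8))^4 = ((1 2)(3 8))^4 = (8)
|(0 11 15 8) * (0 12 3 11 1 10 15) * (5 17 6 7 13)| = 40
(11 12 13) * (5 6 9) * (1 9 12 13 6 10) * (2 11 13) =(13)(1 9 5 10)(2 11)(6 12) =[0, 9, 11, 3, 4, 10, 12, 7, 8, 5, 1, 2, 6, 13]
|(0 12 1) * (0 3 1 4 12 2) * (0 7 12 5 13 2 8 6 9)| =|(0 8 6 9)(1 3)(2 7 12 4 5 13)| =12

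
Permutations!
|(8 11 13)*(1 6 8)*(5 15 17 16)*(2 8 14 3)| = 8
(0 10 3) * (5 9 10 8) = (0 8 5 9 10 3) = [8, 1, 2, 0, 4, 9, 6, 7, 5, 10, 3]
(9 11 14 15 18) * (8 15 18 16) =(8 15 16)(9 11 14 18) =[0, 1, 2, 3, 4, 5, 6, 7, 15, 11, 10, 14, 12, 13, 18, 16, 8, 17, 9]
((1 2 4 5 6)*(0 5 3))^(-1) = (0 3 4 2 1 6 5)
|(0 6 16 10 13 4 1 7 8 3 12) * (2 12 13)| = |(0 6 16 10 2 12)(1 7 8 3 13 4)| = 6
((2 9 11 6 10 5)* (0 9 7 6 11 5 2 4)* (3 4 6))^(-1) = ((11)(0 9 5 6 10 2 7 3 4))^(-1) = (11)(0 4 3 7 2 10 6 5 9)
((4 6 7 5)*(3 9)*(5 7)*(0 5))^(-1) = ((0 5 4 6)(3 9))^(-1) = (0 6 4 5)(3 9)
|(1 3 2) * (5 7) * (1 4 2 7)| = 4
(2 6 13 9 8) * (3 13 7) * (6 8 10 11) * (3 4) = (2 8)(3 13 9 10 11 6 7 4) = [0, 1, 8, 13, 3, 5, 7, 4, 2, 10, 11, 6, 12, 9]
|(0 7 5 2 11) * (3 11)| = |(0 7 5 2 3 11)| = 6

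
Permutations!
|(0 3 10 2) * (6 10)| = |(0 3 6 10 2)| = 5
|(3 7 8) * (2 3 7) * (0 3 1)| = 4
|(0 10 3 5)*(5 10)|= 2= |(0 5)(3 10)|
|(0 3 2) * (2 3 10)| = 3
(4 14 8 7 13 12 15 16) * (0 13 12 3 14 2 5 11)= (0 13 3 14 8 7 12 15 16 4 2 5 11)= [13, 1, 5, 14, 2, 11, 6, 12, 7, 9, 10, 0, 15, 3, 8, 16, 4]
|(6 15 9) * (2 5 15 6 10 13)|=|(2 5 15 9 10 13)|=6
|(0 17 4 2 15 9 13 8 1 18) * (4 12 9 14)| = 8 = |(0 17 12 9 13 8 1 18)(2 15 14 4)|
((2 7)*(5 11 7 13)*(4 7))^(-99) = (2 11)(4 13)(5 7)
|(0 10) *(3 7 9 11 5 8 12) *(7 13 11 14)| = |(0 10)(3 13 11 5 8 12)(7 9 14)| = 6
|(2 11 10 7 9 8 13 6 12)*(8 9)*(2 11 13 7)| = 6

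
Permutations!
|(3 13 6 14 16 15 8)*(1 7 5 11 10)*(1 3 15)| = 10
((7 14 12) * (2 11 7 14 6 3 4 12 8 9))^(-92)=(2 8 12 3 7)(4 6 11 9 14)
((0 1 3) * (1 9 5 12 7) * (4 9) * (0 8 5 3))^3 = ((0 4 9 3 8 5 12 7 1))^3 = (0 3 12)(1 9 5)(4 8 7)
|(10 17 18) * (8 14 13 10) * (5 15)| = 6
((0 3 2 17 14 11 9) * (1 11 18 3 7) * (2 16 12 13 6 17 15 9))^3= ((0 7 1 11 2 15 9)(3 16 12 13 6 17 14 18))^3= (0 11 9 1 15 7 2)(3 13 14 16 6 18 12 17)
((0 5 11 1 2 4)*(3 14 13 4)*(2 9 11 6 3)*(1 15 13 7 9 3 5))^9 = (0 4 13 15 11 9 7 14 3 1)(5 6)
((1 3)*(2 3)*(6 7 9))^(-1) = ((1 2 3)(6 7 9))^(-1) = (1 3 2)(6 9 7)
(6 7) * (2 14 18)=(2 14 18)(6 7)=[0, 1, 14, 3, 4, 5, 7, 6, 8, 9, 10, 11, 12, 13, 18, 15, 16, 17, 2]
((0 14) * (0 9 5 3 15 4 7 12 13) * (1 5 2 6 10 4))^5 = ((0 14 9 2 6 10 4 7 12 13)(1 5 3 15))^5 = (0 10)(1 5 3 15)(2 12)(4 14)(6 13)(7 9)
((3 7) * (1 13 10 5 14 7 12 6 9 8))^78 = ((1 13 10 5 14 7 3 12 6 9 8))^78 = (1 13 10 5 14 7 3 12 6 9 8)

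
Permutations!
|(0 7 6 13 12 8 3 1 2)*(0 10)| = 10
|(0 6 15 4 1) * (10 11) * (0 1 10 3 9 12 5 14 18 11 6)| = 28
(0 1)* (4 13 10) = (0 1)(4 13 10) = [1, 0, 2, 3, 13, 5, 6, 7, 8, 9, 4, 11, 12, 10]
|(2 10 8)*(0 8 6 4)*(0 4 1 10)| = 3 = |(0 8 2)(1 10 6)|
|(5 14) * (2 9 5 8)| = |(2 9 5 14 8)| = 5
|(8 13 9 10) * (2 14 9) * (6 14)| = 7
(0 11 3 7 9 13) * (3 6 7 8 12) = [11, 1, 2, 8, 4, 5, 7, 9, 12, 13, 10, 6, 3, 0] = (0 11 6 7 9 13)(3 8 12)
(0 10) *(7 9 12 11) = (0 10)(7 9 12 11) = [10, 1, 2, 3, 4, 5, 6, 9, 8, 12, 0, 7, 11]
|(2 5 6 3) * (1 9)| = 4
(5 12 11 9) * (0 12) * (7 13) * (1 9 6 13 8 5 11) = (0 12 1 9 11 6 13 7 8 5) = [12, 9, 2, 3, 4, 0, 13, 8, 5, 11, 10, 6, 1, 7]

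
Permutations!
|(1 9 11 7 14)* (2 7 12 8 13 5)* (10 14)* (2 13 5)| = |(1 9 11 12 8 5 13 2 7 10 14)| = 11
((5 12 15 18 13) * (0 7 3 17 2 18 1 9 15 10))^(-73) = ((0 7 3 17 2 18 13 5 12 10)(1 9 15))^(-73) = (0 5 2 7 12 18 3 10 13 17)(1 15 9)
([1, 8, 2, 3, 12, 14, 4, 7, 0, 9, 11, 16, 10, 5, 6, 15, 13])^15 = [0, 1, 2, 3, 5, 11, 13, 7, 8, 9, 6, 4, 14, 10, 16, 15, 12]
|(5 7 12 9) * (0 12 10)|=|(0 12 9 5 7 10)|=6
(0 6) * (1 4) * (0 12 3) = (0 6 12 3)(1 4) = [6, 4, 2, 0, 1, 5, 12, 7, 8, 9, 10, 11, 3]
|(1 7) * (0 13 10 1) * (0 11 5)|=7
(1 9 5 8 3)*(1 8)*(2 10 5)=(1 9 2 10 5)(3 8)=[0, 9, 10, 8, 4, 1, 6, 7, 3, 2, 5]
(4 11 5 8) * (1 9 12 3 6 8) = [0, 9, 2, 6, 11, 1, 8, 7, 4, 12, 10, 5, 3] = (1 9 12 3 6 8 4 11 5)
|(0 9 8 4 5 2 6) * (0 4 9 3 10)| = |(0 3 10)(2 6 4 5)(8 9)| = 12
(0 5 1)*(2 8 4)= [5, 0, 8, 3, 2, 1, 6, 7, 4]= (0 5 1)(2 8 4)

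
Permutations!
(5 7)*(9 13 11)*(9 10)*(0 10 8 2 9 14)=(0 10 14)(2 9 13 11 8)(5 7)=[10, 1, 9, 3, 4, 7, 6, 5, 2, 13, 14, 8, 12, 11, 0]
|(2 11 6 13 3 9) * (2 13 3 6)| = 4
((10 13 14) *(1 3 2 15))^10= ((1 3 2 15)(10 13 14))^10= (1 2)(3 15)(10 13 14)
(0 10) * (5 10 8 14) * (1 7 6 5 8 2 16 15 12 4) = (0 2 16 15 12 4 1 7 6 5 10)(8 14) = [2, 7, 16, 3, 1, 10, 5, 6, 14, 9, 0, 11, 4, 13, 8, 12, 15]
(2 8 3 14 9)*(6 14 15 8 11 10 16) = (2 11 10 16 6 14 9)(3 15 8) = [0, 1, 11, 15, 4, 5, 14, 7, 3, 2, 16, 10, 12, 13, 9, 8, 6]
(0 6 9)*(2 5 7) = (0 6 9)(2 5 7) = [6, 1, 5, 3, 4, 7, 9, 2, 8, 0]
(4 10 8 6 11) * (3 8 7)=[0, 1, 2, 8, 10, 5, 11, 3, 6, 9, 7, 4]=(3 8 6 11 4 10 7)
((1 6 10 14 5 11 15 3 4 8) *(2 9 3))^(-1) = (1 8 4 3 9 2 15 11 5 14 10 6)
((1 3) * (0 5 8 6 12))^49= (0 12 6 8 5)(1 3)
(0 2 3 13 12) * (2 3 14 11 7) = (0 3 13 12)(2 14 11 7) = [3, 1, 14, 13, 4, 5, 6, 2, 8, 9, 10, 7, 0, 12, 11]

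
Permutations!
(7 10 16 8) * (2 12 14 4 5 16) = [0, 1, 12, 3, 5, 16, 6, 10, 7, 9, 2, 11, 14, 13, 4, 15, 8] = (2 12 14 4 5 16 8 7 10)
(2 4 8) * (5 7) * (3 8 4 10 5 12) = (2 10 5 7 12 3 8) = [0, 1, 10, 8, 4, 7, 6, 12, 2, 9, 5, 11, 3]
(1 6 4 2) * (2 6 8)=(1 8 2)(4 6)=[0, 8, 1, 3, 6, 5, 4, 7, 2]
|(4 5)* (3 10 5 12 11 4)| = |(3 10 5)(4 12 11)| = 3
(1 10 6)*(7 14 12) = (1 10 6)(7 14 12) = [0, 10, 2, 3, 4, 5, 1, 14, 8, 9, 6, 11, 7, 13, 12]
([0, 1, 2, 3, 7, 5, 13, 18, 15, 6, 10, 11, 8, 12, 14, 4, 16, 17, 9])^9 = (18)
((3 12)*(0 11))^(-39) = ((0 11)(3 12))^(-39) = (0 11)(3 12)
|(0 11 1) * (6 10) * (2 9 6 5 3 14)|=|(0 11 1)(2 9 6 10 5 3 14)|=21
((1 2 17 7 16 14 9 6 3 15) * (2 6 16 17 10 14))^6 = ((1 6 3 15)(2 10 14 9 16)(7 17))^6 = (17)(1 3)(2 10 14 9 16)(6 15)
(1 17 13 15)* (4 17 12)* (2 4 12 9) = (1 9 2 4 17 13 15) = [0, 9, 4, 3, 17, 5, 6, 7, 8, 2, 10, 11, 12, 15, 14, 1, 16, 13]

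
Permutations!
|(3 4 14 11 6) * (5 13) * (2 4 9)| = |(2 4 14 11 6 3 9)(5 13)| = 14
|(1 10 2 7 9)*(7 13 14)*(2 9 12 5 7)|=|(1 10 9)(2 13 14)(5 7 12)|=3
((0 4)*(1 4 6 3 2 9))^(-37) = ((0 6 3 2 9 1 4))^(-37) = (0 1 2 6 4 9 3)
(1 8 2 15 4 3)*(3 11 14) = (1 8 2 15 4 11 14 3) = [0, 8, 15, 1, 11, 5, 6, 7, 2, 9, 10, 14, 12, 13, 3, 4]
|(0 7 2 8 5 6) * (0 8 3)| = |(0 7 2 3)(5 6 8)| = 12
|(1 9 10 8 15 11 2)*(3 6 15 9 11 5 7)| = |(1 11 2)(3 6 15 5 7)(8 9 10)| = 15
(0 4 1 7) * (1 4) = [1, 7, 2, 3, 4, 5, 6, 0] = (0 1 7)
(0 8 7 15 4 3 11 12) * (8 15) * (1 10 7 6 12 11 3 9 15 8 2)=[8, 10, 1, 3, 9, 5, 12, 2, 6, 15, 7, 11, 0, 13, 14, 4]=(0 8 6 12)(1 10 7 2)(4 9 15)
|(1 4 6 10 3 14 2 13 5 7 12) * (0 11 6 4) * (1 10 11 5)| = 10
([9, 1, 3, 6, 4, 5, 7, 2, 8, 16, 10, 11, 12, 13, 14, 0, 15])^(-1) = (0 15 16 9)(2 7 6 3)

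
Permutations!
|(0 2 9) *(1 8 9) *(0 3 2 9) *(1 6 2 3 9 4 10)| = 10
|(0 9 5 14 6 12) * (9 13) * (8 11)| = 14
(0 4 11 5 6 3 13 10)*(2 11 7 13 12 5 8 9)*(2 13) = [4, 1, 11, 12, 7, 6, 3, 2, 9, 13, 0, 8, 5, 10] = (0 4 7 2 11 8 9 13 10)(3 12 5 6)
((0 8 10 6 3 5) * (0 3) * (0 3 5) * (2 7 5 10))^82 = (0 2 5 6)(3 8 7 10)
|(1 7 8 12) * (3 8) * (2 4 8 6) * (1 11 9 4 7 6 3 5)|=5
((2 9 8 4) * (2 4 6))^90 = ((2 9 8 6))^90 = (2 8)(6 9)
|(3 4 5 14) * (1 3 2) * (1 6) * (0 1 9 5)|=|(0 1 3 4)(2 6 9 5 14)|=20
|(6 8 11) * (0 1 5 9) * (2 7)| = 12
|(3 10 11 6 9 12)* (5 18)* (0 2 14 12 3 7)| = 10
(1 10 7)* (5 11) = (1 10 7)(5 11) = [0, 10, 2, 3, 4, 11, 6, 1, 8, 9, 7, 5]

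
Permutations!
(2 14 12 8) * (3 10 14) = (2 3 10 14 12 8) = [0, 1, 3, 10, 4, 5, 6, 7, 2, 9, 14, 11, 8, 13, 12]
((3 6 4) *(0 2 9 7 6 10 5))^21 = ((0 2 9 7 6 4 3 10 5))^21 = (0 7 3)(2 6 10)(4 5 9)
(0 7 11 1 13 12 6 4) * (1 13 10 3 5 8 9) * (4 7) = (0 4)(1 10 3 5 8 9)(6 7 11 13 12) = [4, 10, 2, 5, 0, 8, 7, 11, 9, 1, 3, 13, 6, 12]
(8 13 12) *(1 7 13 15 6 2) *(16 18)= (1 7 13 12 8 15 6 2)(16 18)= [0, 7, 1, 3, 4, 5, 2, 13, 15, 9, 10, 11, 8, 12, 14, 6, 18, 17, 16]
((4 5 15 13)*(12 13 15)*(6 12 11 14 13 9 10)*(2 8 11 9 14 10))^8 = (15)(2 4 12 11 9 13 6 8 5 14 10)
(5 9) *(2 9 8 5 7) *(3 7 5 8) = [0, 1, 9, 7, 4, 3, 6, 2, 8, 5] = (2 9 5 3 7)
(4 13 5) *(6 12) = (4 13 5)(6 12) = [0, 1, 2, 3, 13, 4, 12, 7, 8, 9, 10, 11, 6, 5]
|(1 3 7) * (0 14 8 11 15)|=|(0 14 8 11 15)(1 3 7)|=15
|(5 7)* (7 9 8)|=4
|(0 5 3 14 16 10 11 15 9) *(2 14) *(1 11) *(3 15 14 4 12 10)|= |(0 5 15 9)(1 11 14 16 3 2 4 12 10)|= 36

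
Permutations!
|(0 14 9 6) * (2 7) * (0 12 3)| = |(0 14 9 6 12 3)(2 7)| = 6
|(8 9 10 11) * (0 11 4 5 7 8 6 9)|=9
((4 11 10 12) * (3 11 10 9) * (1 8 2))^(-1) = (1 2 8)(3 9 11)(4 12 10)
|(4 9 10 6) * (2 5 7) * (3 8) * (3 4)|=|(2 5 7)(3 8 4 9 10 6)|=6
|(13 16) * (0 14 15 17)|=4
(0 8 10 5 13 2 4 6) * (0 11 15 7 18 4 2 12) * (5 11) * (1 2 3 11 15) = (0 8 10 15 7 18 4 6 5 13 12)(1 2 3 11) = [8, 2, 3, 11, 6, 13, 5, 18, 10, 9, 15, 1, 0, 12, 14, 7, 16, 17, 4]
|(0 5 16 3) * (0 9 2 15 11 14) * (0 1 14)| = |(0 5 16 3 9 2 15 11)(1 14)| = 8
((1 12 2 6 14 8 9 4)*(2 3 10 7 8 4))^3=(1 10 9 14 12 7 2 4 3 8 6)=((1 12 3 10 7 8 9 2 6 14 4))^3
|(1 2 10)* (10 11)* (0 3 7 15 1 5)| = 9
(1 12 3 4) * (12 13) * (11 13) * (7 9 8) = [0, 11, 2, 4, 1, 5, 6, 9, 7, 8, 10, 13, 3, 12] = (1 11 13 12 3 4)(7 9 8)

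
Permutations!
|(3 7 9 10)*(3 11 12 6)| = 7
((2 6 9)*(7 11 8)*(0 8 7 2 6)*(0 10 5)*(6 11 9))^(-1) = (0 5 10 2 8)(7 11 9)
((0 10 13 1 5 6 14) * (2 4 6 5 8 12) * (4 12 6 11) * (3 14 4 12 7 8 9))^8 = (0 10 13 1 9 3 14)(2 7 8 6 4 11 12)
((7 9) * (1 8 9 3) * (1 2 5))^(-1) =(1 5 2 3 7 9 8)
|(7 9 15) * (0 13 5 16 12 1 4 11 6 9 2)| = |(0 13 5 16 12 1 4 11 6 9 15 7 2)| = 13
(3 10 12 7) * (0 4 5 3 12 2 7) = (0 4 5 3 10 2 7 12) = [4, 1, 7, 10, 5, 3, 6, 12, 8, 9, 2, 11, 0]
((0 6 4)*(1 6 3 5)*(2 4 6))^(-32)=(6)(0 2 5)(1 3 4)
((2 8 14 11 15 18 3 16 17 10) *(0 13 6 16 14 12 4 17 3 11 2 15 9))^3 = (0 16 2 4 15 9 6 14 12 10 11 13 3 8 17 18)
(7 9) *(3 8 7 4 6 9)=(3 8 7)(4 6 9)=[0, 1, 2, 8, 6, 5, 9, 3, 7, 4]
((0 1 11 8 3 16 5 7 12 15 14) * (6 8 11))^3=(0 8 5 15 1 3 7 14 6 16 12)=((0 1 6 8 3 16 5 7 12 15 14))^3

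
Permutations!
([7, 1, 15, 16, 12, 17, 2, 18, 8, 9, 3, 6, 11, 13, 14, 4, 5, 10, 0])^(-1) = (0 18 7)(2 6 11 12 4 15)(3 10 17 5 16)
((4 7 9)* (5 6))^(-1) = ((4 7 9)(5 6))^(-1) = (4 9 7)(5 6)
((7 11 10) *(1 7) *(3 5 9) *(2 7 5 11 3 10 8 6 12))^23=(1 10 9 5)(2 3 8 12 7 11 6)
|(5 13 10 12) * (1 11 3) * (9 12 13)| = |(1 11 3)(5 9 12)(10 13)| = 6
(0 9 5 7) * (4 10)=(0 9 5 7)(4 10)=[9, 1, 2, 3, 10, 7, 6, 0, 8, 5, 4]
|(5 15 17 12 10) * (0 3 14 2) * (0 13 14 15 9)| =|(0 3 15 17 12 10 5 9)(2 13 14)| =24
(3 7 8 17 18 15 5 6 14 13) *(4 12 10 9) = (3 7 8 17 18 15 5 6 14 13)(4 12 10 9) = [0, 1, 2, 7, 12, 6, 14, 8, 17, 4, 9, 11, 10, 3, 13, 5, 16, 18, 15]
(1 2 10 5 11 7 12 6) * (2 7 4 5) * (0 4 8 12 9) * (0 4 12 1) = [12, 7, 10, 3, 5, 11, 0, 9, 1, 4, 2, 8, 6] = (0 12 6)(1 7 9 4 5 11 8)(2 10)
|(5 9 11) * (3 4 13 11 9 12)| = 6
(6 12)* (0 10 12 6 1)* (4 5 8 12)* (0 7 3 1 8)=[10, 7, 2, 1, 5, 0, 6, 3, 12, 9, 4, 11, 8]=(0 10 4 5)(1 7 3)(8 12)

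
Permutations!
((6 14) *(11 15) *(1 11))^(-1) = ((1 11 15)(6 14))^(-1) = (1 15 11)(6 14)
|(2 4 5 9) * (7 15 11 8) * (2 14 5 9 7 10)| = 10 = |(2 4 9 14 5 7 15 11 8 10)|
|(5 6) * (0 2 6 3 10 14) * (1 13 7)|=21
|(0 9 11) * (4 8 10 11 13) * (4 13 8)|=5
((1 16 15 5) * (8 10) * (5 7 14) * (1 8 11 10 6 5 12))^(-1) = ((1 16 15 7 14 12)(5 8 6)(10 11))^(-1) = (1 12 14 7 15 16)(5 6 8)(10 11)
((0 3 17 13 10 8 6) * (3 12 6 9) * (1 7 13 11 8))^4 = (0 12 6)(3 9 8 11 17) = ((0 12 6)(1 7 13 10)(3 17 11 8 9))^4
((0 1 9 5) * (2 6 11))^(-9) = (11)(0 5 9 1)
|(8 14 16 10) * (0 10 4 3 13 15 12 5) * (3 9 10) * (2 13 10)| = |(0 3 10 8 14 16 4 9 2 13 15 12 5)| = 13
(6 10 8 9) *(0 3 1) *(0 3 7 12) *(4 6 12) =(0 7 4 6 10 8 9 12)(1 3) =[7, 3, 2, 1, 6, 5, 10, 4, 9, 12, 8, 11, 0]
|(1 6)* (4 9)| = |(1 6)(4 9)| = 2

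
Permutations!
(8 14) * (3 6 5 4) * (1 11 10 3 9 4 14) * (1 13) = [0, 11, 2, 6, 9, 14, 5, 7, 13, 4, 3, 10, 12, 1, 8] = (1 11 10 3 6 5 14 8 13)(4 9)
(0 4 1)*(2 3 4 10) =(0 10 2 3 4 1) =[10, 0, 3, 4, 1, 5, 6, 7, 8, 9, 2]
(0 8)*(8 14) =(0 14 8) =[14, 1, 2, 3, 4, 5, 6, 7, 0, 9, 10, 11, 12, 13, 8]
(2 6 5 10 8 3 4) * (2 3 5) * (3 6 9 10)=(2 9 10 8 5 3 4 6)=[0, 1, 9, 4, 6, 3, 2, 7, 5, 10, 8]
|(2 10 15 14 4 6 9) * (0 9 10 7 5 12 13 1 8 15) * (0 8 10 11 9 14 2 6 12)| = |(0 14 4 12 13 1 10 8 15 2 7 5)(6 11 9)| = 12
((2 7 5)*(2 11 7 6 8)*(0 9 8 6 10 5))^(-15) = (0 9 8 2 10 5 11 7) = ((0 9 8 2 10 5 11 7))^(-15)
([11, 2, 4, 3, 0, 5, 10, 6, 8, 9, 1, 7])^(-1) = (0 4 2 1 10 6 7 11)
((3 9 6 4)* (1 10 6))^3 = (1 4)(3 10)(6 9)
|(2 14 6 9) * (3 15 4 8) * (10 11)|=|(2 14 6 9)(3 15 4 8)(10 11)|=4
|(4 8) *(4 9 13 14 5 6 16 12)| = 9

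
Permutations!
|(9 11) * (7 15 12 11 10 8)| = 7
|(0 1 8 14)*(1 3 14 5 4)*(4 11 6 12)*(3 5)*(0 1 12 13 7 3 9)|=22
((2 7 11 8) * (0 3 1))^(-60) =((0 3 1)(2 7 11 8))^(-60) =(11)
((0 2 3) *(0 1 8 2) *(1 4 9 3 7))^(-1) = ((1 8 2 7)(3 4 9))^(-1) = (1 7 2 8)(3 9 4)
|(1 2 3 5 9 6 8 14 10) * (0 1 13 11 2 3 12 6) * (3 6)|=|(0 1 6 8 14 10 13 11 2 12 3 5 9)|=13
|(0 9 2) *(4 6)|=6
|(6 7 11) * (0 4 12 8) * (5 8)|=|(0 4 12 5 8)(6 7 11)|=15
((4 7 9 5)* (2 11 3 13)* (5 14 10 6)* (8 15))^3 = (2 13 3 11)(4 14 5 9 6 7 10)(8 15)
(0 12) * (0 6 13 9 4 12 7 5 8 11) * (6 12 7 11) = [11, 1, 2, 3, 7, 8, 13, 5, 6, 4, 10, 0, 12, 9] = (0 11)(4 7 5 8 6 13 9)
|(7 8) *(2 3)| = 2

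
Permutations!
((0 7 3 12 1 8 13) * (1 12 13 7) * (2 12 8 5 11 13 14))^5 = (2 14 3 7 8 12)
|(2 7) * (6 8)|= |(2 7)(6 8)|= 2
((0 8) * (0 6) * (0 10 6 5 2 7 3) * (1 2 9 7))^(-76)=((0 8 5 9 7 3)(1 2)(6 10))^(-76)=(10)(0 5 7)(3 8 9)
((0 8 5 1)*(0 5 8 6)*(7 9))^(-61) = (0 6)(1 5)(7 9)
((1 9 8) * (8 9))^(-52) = (9)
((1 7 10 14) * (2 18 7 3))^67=((1 3 2 18 7 10 14))^67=(1 7 3 10 2 14 18)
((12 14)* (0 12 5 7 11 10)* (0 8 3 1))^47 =(0 8 7 12 3 11 14 1 10 5)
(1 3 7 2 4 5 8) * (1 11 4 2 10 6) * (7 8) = (1 3 8 11 4 5 7 10 6) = [0, 3, 2, 8, 5, 7, 1, 10, 11, 9, 6, 4]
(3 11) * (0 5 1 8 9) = [5, 8, 2, 11, 4, 1, 6, 7, 9, 0, 10, 3] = (0 5 1 8 9)(3 11)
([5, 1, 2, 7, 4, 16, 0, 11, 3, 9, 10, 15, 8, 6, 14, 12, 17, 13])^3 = [17, 1, 2, 15, 4, 13, 16, 12, 11, 9, 10, 8, 7, 5, 14, 3, 6, 0]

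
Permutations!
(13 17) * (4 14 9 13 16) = (4 14 9 13 17 16) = [0, 1, 2, 3, 14, 5, 6, 7, 8, 13, 10, 11, 12, 17, 9, 15, 4, 16]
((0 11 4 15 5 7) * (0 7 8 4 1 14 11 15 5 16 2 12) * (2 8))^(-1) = ((0 15 16 8 4 5 2 12)(1 14 11))^(-1) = (0 12 2 5 4 8 16 15)(1 11 14)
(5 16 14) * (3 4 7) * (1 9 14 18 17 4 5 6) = (1 9 14 6)(3 5 16 18 17 4 7) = [0, 9, 2, 5, 7, 16, 1, 3, 8, 14, 10, 11, 12, 13, 6, 15, 18, 4, 17]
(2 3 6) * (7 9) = (2 3 6)(7 9) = [0, 1, 3, 6, 4, 5, 2, 9, 8, 7]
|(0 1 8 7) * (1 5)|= |(0 5 1 8 7)|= 5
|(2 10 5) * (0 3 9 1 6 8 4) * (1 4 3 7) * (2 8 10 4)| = 11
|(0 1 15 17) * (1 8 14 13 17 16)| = |(0 8 14 13 17)(1 15 16)| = 15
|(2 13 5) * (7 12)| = 6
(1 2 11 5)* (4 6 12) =(1 2 11 5)(4 6 12) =[0, 2, 11, 3, 6, 1, 12, 7, 8, 9, 10, 5, 4]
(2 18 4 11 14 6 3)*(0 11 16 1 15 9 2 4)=(0 11 14 6 3 4 16 1 15 9 2 18)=[11, 15, 18, 4, 16, 5, 3, 7, 8, 2, 10, 14, 12, 13, 6, 9, 1, 17, 0]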